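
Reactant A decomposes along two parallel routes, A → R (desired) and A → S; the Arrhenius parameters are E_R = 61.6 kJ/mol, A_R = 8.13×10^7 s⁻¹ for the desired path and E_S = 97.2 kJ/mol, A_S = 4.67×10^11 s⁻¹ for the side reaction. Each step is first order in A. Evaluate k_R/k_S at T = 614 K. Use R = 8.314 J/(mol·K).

k_R/k_S = (A_R/A_S)·exp[−(E_R−E_S)/(RT)] = (A_R/A_S)·exp[(E_S−E_R)/(RT)].
(E_S−E_R)/(RT) = (97.2−61.6)×10³/(8.314×614) = 35600/5105 = 6.974.
k_R/k_S = (8.13×10^7/4.67×10^11)·exp(6.974) = 1.741×10^-4 × 1068 = 0.186.

0.186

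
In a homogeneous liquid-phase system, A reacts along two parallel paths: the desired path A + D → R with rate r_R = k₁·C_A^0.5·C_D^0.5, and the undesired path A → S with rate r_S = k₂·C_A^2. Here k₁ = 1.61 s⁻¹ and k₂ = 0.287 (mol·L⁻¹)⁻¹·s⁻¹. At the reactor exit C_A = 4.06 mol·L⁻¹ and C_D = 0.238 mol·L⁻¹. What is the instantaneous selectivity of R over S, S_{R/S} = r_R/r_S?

S_{R/S} = r_R/r_S = (k₁·C_A^0.5·C_D^0.5)/(k₂·C_A^2) = (k₁/k₂)·C_A^-1.5·C_D^0.5.
= (1.61×4.060^0.5×0.2380^0.5) / (0.287×4.060^2) = 1.583/4.731 = 0.335.
The undesired path is higher order in A, so low C_A (CSTR or dilute feed) favours R.

0.335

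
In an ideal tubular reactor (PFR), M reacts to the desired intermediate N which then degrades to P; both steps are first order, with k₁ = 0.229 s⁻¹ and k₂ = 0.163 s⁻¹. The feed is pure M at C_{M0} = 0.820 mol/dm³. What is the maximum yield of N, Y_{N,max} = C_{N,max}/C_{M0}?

At the optimum, C_{N,max}/C_{M0} = (k₁/k₂)^[k₂/(k₂−k₁)].
= (0.229/0.163)^(0.163/(0.163−0.229)) = (1.405)^(-2.470) = 0.4319.

0.432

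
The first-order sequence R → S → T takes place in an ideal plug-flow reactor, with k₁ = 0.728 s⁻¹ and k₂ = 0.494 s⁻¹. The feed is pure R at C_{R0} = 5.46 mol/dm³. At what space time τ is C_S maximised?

For first-order series the maximum of C_S occurs at τ_opt = ln(k₂/k₁)/(k₂−k₁).
= ln(0.494/0.728)/(0.494−0.728) = ln(0.6786)/-0.2340 = -0.3878/-0.2340 = 1.66 s.

1.66 s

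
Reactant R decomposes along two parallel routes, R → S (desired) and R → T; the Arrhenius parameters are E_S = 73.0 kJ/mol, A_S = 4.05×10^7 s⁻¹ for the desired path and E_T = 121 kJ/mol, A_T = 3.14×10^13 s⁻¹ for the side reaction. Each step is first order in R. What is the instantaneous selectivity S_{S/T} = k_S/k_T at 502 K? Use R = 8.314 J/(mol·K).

Since both paths have the same order in R, the concentration cancels and S_{S/T} = k_S/k_T = (A_S/A_T)·exp[(E_T−E_S)/(RT)].
(E_T−E_S)/(RT) = (121−73.0)×10³/(8.314×502) = 48000/4174 = 11.50.
k_S/k_T = (4.05×10^7/3.14×10^13)·exp(11.50) = 1.290×10^-6 × 98793 = 0.127.
Since E_S < E_T, lowering the temperature improves selectivity toward S.

0.127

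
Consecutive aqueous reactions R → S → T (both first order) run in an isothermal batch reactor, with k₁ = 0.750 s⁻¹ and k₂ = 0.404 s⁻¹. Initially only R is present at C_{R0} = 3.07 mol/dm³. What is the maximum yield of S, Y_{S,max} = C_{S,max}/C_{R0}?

At the optimum, C_{S,max}/C_{R0} = (k₁/k₂)^[k₂/(k₂−k₁)].
= (0.750/0.404)^(0.404/(0.404−0.750)) = (1.856)^(-1.168) = 0.4856.

0.486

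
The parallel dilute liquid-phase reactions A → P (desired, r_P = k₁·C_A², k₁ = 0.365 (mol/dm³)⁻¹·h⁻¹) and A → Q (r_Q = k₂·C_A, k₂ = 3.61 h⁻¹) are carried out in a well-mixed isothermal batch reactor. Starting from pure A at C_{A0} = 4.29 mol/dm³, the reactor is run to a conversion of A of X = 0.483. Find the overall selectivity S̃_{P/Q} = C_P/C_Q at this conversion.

C_A = C_{A0}(1−X) = 2.218 mol/dm³.
Along a PFR/batch, dC_Q/dC_A = −r_Q/(r_P+r_Q) = −k₂/(k₂+k₁·C_A).
Integrating from C_{A0} to C_A: C_Q = (3.61/0.365)·ln[(3.61+0.365·4.29)/(3.61+0.365·2.22)] = 9.890·ln(5.176/4.420) = 1.562 mol/dm³.
Then C_P = (C_{A0}−C_A) − C_Q = 2.072 − 1.562 = 0.5097 mol/dm³.
S̃_{P/Q} = C_P/C_Q = 0.5097/1.562 = 0.326.

0.326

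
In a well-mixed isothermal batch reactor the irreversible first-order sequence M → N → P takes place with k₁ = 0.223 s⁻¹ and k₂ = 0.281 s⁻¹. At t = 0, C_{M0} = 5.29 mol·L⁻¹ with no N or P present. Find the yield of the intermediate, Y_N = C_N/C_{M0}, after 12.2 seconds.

For first-order series with pure M initially, C_N(t) = k₁C_{M0}/(k₂−k₁)·(e^(−k₁t) − e^(−k₂t)).
e^(−k₁t) = e^(−0.223×12.2) = e^(−2.721) = 0.06584; e^(−k₂t) = e^(−3.428) = 0.03245.
C_N = 0.223×5.29/(0.281−0.223) × (0.06584−0.03245) = 20.34×0.03339 = 0.6791 mol·L⁻¹.
Y_N = C_N/C_{M0} = 0.6791/5.29 = 0.128.

0.128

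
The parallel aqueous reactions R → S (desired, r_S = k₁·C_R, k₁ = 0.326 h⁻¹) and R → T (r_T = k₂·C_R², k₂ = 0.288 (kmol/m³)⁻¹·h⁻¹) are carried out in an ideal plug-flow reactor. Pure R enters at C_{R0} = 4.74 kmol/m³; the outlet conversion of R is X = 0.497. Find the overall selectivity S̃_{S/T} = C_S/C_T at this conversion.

0.327

C_R = C_{R0}(1−X) = 2.384 kmol/m³.
Along a PFR/batch, dC_S/dC_R = −r_S/(r_S+r_T) = −k₁/(k₁+k₂·C_R).
Integrating from C_{R0} to C_R: C_S = (0.326/0.288)·ln[(0.326+0.288·4.74)/(0.326+0.288·2.38)] = 1.132·ln(1.691/1.013) = 0.5805 kmol/m³.
C_T = (C_{R0}−C_R)−C_S = 1.775 kmol/m³; S̃_{S/T} = 0.5805/1.775 = 0.327.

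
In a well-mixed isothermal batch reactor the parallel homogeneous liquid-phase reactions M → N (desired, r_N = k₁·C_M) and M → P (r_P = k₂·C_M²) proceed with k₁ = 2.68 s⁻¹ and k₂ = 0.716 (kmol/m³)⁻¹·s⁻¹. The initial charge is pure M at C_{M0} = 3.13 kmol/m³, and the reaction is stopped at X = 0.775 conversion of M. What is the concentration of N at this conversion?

1.63 kmol/m³

C_M = C_{M0}(1−X) = 0.7042 kmol/m³.
Along a PFR/batch, dC_N/dC_M = −r_N/(r_N+r_P) = −k₁/(k₁+k₂·C_M).
Integrating from C_{M0} to C_M: C_N = (2.68/0.716)·ln[(2.68+0.716·3.13)/(2.68+0.716·0.704)] = 3.743·ln(4.921/3.184) = 1.629 kmol/m³.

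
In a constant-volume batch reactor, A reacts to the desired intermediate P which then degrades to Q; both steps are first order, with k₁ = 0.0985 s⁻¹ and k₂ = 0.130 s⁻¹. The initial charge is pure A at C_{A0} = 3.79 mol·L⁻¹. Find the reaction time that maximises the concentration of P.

For first-order series the maximum of C_P occurs at t_opt = ln(k₂/k₁)/(k₂−k₁).
= ln(0.130/0.0985)/(0.130−0.0985) = ln(1.320)/0.03150 = 0.2775/0.03150 = 8.81 s.

8.81 s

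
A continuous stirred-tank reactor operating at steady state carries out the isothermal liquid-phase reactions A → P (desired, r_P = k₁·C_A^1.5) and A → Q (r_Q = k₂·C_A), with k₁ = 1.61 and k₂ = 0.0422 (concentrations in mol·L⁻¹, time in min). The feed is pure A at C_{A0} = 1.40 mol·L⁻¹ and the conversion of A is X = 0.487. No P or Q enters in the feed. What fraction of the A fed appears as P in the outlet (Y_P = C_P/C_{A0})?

0.472

Exit C_A = C_{A0}(1−X) = 1.40×0.513 = 0.7182 mol·L⁻¹.
A CSTR operates uniformly at the exit composition, giving r_P = 0.9799 and r_Q = 0.03031 (each k·C_A^n at C_A = 0.7182).
Fraction of consumed A going to P: r_P/(r_P+r_Q) = 0.9700.
C_P = 0.9700·C_{A0}·X = 0.9700×1.40×0.487 = 0.661 mol·L⁻¹; Y_P = C_P/C_{A0} = 0.472.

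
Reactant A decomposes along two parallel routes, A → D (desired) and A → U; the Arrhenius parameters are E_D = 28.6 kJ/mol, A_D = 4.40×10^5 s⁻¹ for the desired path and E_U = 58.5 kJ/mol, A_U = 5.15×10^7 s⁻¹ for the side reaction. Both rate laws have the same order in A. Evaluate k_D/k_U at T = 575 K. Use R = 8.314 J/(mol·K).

Since both paths have the same order in A, the concentration cancels and S_{D/U} = k_D/k_U = (A_D/A_U)·exp[(E_U−E_D)/(RT)].
(E_U−E_D)/(RT) = (58.5−28.6)×10³/(8.314×575) = 29900/4781 = 6.255.
k_D/k_U = (4.40×10^5/5.15×10^7)·exp(6.255) = 0.008544 × 520.4 = 4.45.

4.45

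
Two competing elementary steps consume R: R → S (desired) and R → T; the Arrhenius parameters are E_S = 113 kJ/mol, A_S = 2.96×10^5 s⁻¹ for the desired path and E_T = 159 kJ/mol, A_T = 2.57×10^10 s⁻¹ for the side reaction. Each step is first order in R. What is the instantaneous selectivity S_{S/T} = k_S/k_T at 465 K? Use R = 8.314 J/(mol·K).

1.69

Since both paths have the same order in R, the concentration cancels and S_{S/T} = k_S/k_T = (A_S/A_T)·exp[(E_T−E_S)/(RT)].
(E_T−E_S)/(RT) = (159−113)×10³/(8.314×465) = 46000/3866 = 11.90.
k_S/k_T = (2.96×10^5/2.57×10^10)·exp(11.90) = 1.152×10^-5 × 1.471×10^5 = 1.69.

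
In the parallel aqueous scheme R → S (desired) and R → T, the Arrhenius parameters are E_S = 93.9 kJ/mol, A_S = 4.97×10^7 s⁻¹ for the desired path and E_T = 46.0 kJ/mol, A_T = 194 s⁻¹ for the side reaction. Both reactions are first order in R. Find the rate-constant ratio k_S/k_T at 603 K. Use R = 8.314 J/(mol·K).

18.2

k_S/k_T = (A_S/A_T)·exp[−(E_S−E_T)/(RT)] = (A_S/A_T)·exp[(E_T−E_S)/(RT)].
(E_T−E_S)/(RT) = (46.0−93.9)×10³/(8.314×603) = -47900/5013 = -9.555.
k_S/k_T = (4.97×10^7/194)·exp(-9.555) = 2.562×10^5 × 7.088×10^-5 = 18.2.
Since E_S > E_T, raising the temperature improves selectivity toward S.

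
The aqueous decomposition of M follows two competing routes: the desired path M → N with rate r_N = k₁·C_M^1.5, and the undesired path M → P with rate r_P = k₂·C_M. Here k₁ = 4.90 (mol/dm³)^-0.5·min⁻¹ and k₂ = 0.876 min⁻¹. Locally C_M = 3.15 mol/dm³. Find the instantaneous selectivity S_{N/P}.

9.93

S_{N/P} = r_N/r_P = (k₁·C_M^1.5)/(k₂·C_M) = (k₁/k₂)·C_M^0.5.
= (4.90×3.150^1.5) / (0.876×3.150) = 27.39/2.759 = 9.93.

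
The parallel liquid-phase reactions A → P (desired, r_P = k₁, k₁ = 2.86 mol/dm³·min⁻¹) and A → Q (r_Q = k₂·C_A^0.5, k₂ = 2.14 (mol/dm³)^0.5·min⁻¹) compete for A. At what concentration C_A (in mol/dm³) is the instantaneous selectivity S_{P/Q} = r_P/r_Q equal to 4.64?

S_{P/Q} = (k₁/k₂)·C_A^-0.5 ⇒ C_A = (S·k₂/k₁)^(-2).
= (4.64×2.14/2.86)^(-2) = (3.472)^(-2) = 0.0830 mol/dm³.

0.0830 mol/dm³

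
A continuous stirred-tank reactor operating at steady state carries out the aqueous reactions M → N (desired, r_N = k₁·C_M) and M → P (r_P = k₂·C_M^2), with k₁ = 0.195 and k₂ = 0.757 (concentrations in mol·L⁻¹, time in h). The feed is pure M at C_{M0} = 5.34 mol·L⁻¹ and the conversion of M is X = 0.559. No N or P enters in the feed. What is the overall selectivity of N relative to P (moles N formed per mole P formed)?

Exit C_M = C_{M0}(1−X) = 5.34×0.441 = 2.355 mol·L⁻¹.
In a CSTR the entire volume is at exit conditions, so r_N = 0.195×2.355 = 0.4592 and r_P = 0.757×2.355^2 = 4.198.
Overall selectivity = C_N/C_P = r_Nτ/(r_Pτ) = r_N/r_P = 0.109.

0.109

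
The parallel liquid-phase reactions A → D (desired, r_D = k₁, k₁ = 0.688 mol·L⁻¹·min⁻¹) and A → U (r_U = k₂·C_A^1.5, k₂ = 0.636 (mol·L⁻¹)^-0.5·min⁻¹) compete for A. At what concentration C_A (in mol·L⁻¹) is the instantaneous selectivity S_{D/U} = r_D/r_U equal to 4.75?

S_{D/U} = (k₁/k₂)·C_A^-1.5 ⇒ C_A = (S·k₂/k₁)^(1/(-1.5)).
= (4.75×0.636/0.688)^(-0.6667) = (4.391)^(-0.6667) = 0.373 mol·L⁻¹.

0.373 mol·L⁻¹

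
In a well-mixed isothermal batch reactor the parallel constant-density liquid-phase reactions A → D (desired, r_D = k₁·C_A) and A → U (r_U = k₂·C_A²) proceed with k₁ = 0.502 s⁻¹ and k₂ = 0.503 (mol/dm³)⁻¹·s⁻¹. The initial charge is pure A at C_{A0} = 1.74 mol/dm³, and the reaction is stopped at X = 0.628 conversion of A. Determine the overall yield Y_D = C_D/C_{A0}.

C_A = C_{A0}(1−X) = 0.6473 mol/dm³.
Along a PFR/batch, dC_D/dC_A = −r_D/(r_D+r_U) = −k₁/(k₁+k₂·C_A).
Integrating from C_{A0} to C_A: C_D = (0.502/0.503)·ln[(0.502+0.503·1.74)/(0.502+0.503·0.647)] = 0.9980·ln(1.377/0.8276) = 0.5083 mol/dm³.
Y_D = C_D/C_{A0} = 0.5083/1.74 = 0.292.

0.292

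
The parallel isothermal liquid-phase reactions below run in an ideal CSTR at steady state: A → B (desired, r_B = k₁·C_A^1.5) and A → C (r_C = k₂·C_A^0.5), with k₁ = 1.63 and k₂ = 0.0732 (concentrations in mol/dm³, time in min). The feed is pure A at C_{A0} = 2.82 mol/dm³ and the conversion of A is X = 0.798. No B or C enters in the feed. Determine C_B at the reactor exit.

2.09 mol/dm³

Exit C_A = C_{A0}(1−X) = 2.82×0.202 = 0.5696 mol/dm³.
Rates in a CSTR are evaluated at the outlet concentration: r_B = 1.63×0.5696^1.5 = 0.7008, r_C = 0.0732×0.5696^0.5 = 0.05525.
Fraction of consumed A going to B: r_B/(r_B+r_C) = 0.9269.
C_B = 0.9269·C_{A0}·X = 0.9269×2.82×0.798 = 2.09 mol/dm³.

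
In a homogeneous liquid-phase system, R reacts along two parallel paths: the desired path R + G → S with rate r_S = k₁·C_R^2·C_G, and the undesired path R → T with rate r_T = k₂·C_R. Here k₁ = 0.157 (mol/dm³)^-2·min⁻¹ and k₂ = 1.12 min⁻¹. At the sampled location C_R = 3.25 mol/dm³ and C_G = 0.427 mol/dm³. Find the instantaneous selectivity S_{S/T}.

0.195

S_{S/T} = r_S/r_T = (k₁·C_R^2·C_G)/(k₂·C_R) = (k₁/k₂)·C_R·C_G.
= (0.157×3.250^2×0.4270) / (1.12×3.250) = 0.7081/3.640 = 0.195.
Since the desired path is higher order in R, keeping C_R high (PFR or concentrated feed) favours S.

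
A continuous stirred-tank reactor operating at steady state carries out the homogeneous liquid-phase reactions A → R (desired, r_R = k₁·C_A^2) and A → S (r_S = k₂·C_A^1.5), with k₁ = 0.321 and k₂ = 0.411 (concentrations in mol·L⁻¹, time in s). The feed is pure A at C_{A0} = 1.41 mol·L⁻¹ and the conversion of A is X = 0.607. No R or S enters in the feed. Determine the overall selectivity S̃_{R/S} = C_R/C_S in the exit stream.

0.581

Exit C_A = C_{A0}(1−X) = 1.41×0.393 = 0.5541 mol·L⁻¹.
A CSTR operates uniformly at the exit composition, giving r_R = 0.09857 and r_S = 0.1695 (each k·C_A^n at C_A = 0.5541).
Overall selectivity = C_R/C_S = r_Rτ/(r_Sτ) = r_R/r_S = 0.581.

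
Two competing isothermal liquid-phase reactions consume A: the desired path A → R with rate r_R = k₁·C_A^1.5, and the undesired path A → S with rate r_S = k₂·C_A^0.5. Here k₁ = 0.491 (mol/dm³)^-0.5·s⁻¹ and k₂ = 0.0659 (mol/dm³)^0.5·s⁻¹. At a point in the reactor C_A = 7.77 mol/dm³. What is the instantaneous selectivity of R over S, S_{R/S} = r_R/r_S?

57.9

S_{R/S} = r_R/r_S = (k₁·C_A^1.5)/(k₂·C_A^0.5) = (k₁/k₂)·C_A.
= (0.491×7.770^1.5) / (0.0659×7.770^0.5) = 10.63/0.1837 = 57.9.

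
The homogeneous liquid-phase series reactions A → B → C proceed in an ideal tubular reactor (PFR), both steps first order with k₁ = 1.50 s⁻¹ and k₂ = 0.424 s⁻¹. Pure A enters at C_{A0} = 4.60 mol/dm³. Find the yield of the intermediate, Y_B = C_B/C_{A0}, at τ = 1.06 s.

0.605

Solving the coupled first-order balances gives C_B(τ) = [k₁/(k₂−k₁)]·C_{A0}·(e^(−k₁τ) − e^(−k₂τ)).
e^(−k₁τ) = e^(−1.50×1.06) = e^(−1.590) = 0.2039; e^(−k₂τ) = e^(−0.4494) = 0.6380.
C_B = 1.50×4.60/(0.424−1.50) × (0.2039−0.6380) = (-6.413)×(-0.4341) = 2.783 mol/dm³.
Y_B = C_B/C_{A0} = 2.783/4.60 = 0.605.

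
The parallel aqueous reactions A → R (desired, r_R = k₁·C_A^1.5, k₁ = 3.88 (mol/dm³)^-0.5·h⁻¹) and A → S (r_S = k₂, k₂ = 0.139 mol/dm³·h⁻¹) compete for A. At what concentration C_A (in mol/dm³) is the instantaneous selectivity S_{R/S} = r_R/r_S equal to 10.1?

0.508 mol/dm³

S_{R/S} = (k₁/k₂)·C_A^1.5 ⇒ C_A = (S·k₂/k₁)^(1/1.5).
= (10.1×0.139/3.88)^(0.6667) = (0.3618)^(0.6667) = 0.508 mol/dm³.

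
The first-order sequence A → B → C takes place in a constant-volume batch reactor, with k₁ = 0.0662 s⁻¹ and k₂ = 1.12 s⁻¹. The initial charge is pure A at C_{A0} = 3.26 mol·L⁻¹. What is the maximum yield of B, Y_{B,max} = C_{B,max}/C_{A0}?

0.0495

Evaluating C_B at t_opt = ln(k₂/k₁)/(k₂−k₁) gives C_{B,max}/C_{A0} = (k₁/k₂)^[k₂/(k₂−k₁)].
= (0.0662/1.12)^(1.12/(1.12−0.0662)) = (0.05911)^(1.063) = 0.04949.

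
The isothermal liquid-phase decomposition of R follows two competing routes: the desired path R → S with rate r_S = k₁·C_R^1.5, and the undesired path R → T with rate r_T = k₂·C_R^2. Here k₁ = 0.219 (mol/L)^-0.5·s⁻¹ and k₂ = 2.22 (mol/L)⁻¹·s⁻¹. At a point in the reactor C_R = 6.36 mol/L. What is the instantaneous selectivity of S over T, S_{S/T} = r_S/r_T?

S_{S/T} = r_S/r_T = (k₁·C_R^1.5)/(k₂·C_R^2) = (k₁/k₂)·C_R^-0.5.
= (0.219×6.360^1.5) / (2.22×6.360^2) = 3.513/89.80 = 0.0391.
The undesired path is higher order in R, so low C_R (CSTR or dilute feed) favours S.

0.0391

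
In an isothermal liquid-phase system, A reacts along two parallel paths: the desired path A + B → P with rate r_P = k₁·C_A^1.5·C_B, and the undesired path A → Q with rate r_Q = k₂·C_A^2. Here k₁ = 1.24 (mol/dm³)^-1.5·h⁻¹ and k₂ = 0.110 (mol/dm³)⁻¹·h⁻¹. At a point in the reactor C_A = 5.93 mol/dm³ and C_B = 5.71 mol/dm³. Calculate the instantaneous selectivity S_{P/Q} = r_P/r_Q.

S_{P/Q} = r_P/r_Q = (k₁·C_A^1.5·C_B)/(k₂·C_A^2) = (k₁/k₂)·C_A^-0.5·C_B.
= (1.24×5.930^1.5×5.710) / (0.110×5.930^2) = 102.2/3.868 = 26.4.

26.4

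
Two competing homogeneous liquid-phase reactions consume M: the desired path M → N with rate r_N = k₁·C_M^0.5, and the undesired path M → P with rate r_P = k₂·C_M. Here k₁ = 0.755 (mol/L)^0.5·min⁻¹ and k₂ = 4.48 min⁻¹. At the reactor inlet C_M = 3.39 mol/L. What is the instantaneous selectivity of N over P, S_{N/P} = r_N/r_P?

S_{N/P} = r_N/r_P = (k₁·C_M^0.5)/(k₂·C_M) = (k₁/k₂)·C_M^-0.5.
= (0.755×3.390^0.5) / (4.48×3.390) = 1.390/15.19 = 0.0915.
The undesired path is higher order in M, so low C_M (CSTR or dilute feed) favours N.

0.0915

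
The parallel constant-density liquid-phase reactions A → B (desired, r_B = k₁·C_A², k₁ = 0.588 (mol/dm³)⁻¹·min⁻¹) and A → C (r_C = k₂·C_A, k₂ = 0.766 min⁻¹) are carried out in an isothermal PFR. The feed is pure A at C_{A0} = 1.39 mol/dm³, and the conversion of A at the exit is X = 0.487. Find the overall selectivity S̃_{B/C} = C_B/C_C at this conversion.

C_A = C_{A0}(1−X) = 0.7131 mol/dm³.
Along a PFR/batch, dC_C/dC_A = −r_C/(r_B+r_C) = −k₂/(k₂+k₁·C_A).
Integrating from C_{A0} to C_A: C_C = (0.766/0.588)·ln[(0.766+0.588·1.39)/(0.766+0.588·0.713)] = 1.303·ln(1.583/1.185) = 0.3772 mol/dm³.
Then C_B = (C_{A0}−C_A) − C_C = 0.6769 − 0.3772 = 0.2997 mol/dm³.
S̃_{B/C} = C_B/C_C = 0.2997/0.3772 = 0.795.

0.795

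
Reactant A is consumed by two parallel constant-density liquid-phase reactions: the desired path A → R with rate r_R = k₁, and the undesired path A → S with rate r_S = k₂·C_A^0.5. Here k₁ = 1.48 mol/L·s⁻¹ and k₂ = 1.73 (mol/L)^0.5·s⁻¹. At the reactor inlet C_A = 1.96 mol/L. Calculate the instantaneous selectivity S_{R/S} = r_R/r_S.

S_{R/S} = r_R/r_S = (k₁)/(k₂·C_A^0.5) = (k₁/k₂)·C_A^-0.5.
= (1.48) / (1.73×1.960^0.5) = 1.480/2.422 = 0.611.

0.611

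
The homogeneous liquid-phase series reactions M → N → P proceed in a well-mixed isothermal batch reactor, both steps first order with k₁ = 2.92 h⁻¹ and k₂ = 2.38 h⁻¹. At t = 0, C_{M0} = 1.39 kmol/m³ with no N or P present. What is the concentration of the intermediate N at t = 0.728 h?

The intermediate concentration in a first-order A→B→C sequence is C_N = k₁C_{M0}(e^(−k₁t) − e^(−k₂t))/(k₂−k₁).
e^(−k₁t) = e^(−2.92×0.728) = e^(−2.126) = 0.1193; e^(−k₂t) = e^(−1.733) = 0.1768.
C_N = 2.92×1.39/(2.38−2.92) × (0.1193−0.1768) = (-7.516)×(-0.05747) = 0.4320 kmol/m³.

0.432 kmol/m³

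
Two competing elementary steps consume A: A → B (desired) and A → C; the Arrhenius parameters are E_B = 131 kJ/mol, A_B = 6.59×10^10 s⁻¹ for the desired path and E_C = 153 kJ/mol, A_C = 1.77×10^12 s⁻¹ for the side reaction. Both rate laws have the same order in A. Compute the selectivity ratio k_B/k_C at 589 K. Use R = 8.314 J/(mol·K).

3.33

With equal orders, S_{B/C} = k_B/k_C = (A_B/A_C)·exp[(E_C−E_B)/(RT)].
(E_C−E_B)/(RT) = (153−131)×10³/(8.314×589) = 22000/4897 = 4.493.
k_B/k_C = (6.59×10^10/1.77×10^12)·exp(4.493) = 0.03723 × 89.35 = 3.33.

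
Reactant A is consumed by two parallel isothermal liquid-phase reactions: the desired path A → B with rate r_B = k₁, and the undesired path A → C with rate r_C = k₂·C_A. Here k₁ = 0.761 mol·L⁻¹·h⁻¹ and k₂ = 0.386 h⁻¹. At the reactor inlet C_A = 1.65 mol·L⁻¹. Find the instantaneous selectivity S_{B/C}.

1.19

S_{B/C} = r_B/r_C = (k₁)/(k₂·C_A) = (k₁/k₂)·C_A⁻¹.
= (0.761) / (0.386×1.650) = 0.7610/0.6369 = 1.19.
The undesired path is higher order in A, so low C_A (CSTR or dilute feed) favours B.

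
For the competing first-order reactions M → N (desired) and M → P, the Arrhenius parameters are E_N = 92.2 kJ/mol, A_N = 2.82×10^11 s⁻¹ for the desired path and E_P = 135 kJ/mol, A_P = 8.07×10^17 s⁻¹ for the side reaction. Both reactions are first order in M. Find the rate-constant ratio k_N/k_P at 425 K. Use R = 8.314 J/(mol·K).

k_N/k_P = (A_N/A_P)·exp[−(E_N−E_P)/(RT)] = (A_N/A_P)·exp[(E_P−E_N)/(RT)].
(E_P−E_N)/(RT) = (135−92.2)×10³/(8.314×425) = 42800/3533 = 12.11.
k_N/k_P = (2.82×10^11/8.07×10^17)·exp(12.11) = 3.494×10^-7 × 1.822×10^5 = 0.0637.
Since E_N < E_P, lowering the temperature improves selectivity toward N.

0.0637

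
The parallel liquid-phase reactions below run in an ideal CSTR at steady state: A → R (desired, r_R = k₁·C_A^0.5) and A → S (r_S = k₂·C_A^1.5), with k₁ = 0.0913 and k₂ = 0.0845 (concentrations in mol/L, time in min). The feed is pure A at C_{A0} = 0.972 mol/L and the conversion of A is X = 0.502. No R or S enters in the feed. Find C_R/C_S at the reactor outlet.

2.23

Exit C_A = C_{A0}(1−X) = 0.972×0.498 = 0.4841 mol/L.
Rates in a CSTR are evaluated at the outlet concentration: r_R = 0.0913×0.4841^0.5 = 0.06352, r_S = 0.0845×0.4841^1.5 = 0.02846.
Overall selectivity = C_R/C_S = r_Rτ/(r_Sτ) = r_R/r_S = 2.23.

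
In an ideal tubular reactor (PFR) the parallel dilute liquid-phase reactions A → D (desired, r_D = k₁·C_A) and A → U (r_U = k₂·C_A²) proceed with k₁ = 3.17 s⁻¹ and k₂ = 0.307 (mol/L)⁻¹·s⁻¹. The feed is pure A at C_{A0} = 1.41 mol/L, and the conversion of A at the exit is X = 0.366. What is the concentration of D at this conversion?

0.464 mol/L

C_A = C_{A0}(1−X) = 0.8939 mol/L.
Along a PFR/batch, dC_D/dC_A = −r_D/(r_D+r_U) = −k₁/(k₁+k₂·C_A).
Integrating from C_{A0} to C_A: C_D = (3.17/0.307)·ln[(3.17+0.307·1.41)/(3.17+0.307·0.894)] = 10.33·ln(3.603/3.444) = 0.4643 mol/L.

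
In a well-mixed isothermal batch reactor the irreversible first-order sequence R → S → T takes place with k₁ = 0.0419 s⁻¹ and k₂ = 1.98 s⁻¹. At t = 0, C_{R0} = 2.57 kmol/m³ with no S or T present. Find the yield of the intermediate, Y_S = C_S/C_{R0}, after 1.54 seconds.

0.0192

For first-order series with pure R initially, C_S(t) = k₁C_{R0}/(k₂−k₁)·(e^(−k₁t) − e^(−k₂t)).
e^(−k₁t) = e^(−0.0419×1.54) = e^(−0.06453) = 0.9375; e^(−k₂t) = e^(−3.049) = 0.04740.
C_S = 0.0419×2.57/(1.98−0.0419) × (0.9375−0.04740) = 0.05556×0.8901 = 0.04946 kmol/m³.
Y_S = C_S/C_{R0} = 0.04946/2.57 = 0.0192.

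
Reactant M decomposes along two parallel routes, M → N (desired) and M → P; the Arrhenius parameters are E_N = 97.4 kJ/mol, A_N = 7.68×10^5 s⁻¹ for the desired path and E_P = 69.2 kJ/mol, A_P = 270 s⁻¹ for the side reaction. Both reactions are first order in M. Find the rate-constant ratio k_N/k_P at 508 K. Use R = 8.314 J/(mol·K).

3.58

With equal orders, S_{N/P} = k_N/k_P = (A_N/A_P)·exp[(E_P−E_N)/(RT)].
(E_P−E_N)/(RT) = (69.2−97.4)×10³/(8.314×508) = -28200/4224 = -6.677.
k_N/k_P = (7.68×10^5/270)·exp(-6.677) = 2844 × 0.001260 = 3.58.
Since E_N > E_P, raising the temperature improves selectivity toward N.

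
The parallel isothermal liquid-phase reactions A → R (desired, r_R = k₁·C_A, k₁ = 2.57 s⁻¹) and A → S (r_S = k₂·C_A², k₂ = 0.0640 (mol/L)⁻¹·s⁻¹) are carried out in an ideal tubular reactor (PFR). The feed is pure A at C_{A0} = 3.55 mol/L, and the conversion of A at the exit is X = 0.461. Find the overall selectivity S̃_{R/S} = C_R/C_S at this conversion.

C_A = C_{A0}(1−X) = 1.913 mol/L.
Along a PFR/batch, dC_R/dC_A = −r_R/(r_R+r_S) = −k₁/(k₁+k₂·C_A).
Integrating from C_{A0} to C_A: C_R = (2.57/0.0640)·ln[(2.57+0.0640·3.55)/(2.57+0.0640·1.91)] = 40.16·ln(2.797/2.692) = 1.532 mol/L.
C_S = (C_{A0}−C_A)−C_R = 0.1041 mol/L; S̃_{R/S} = 1.532/0.1041 = 14.7.

14.7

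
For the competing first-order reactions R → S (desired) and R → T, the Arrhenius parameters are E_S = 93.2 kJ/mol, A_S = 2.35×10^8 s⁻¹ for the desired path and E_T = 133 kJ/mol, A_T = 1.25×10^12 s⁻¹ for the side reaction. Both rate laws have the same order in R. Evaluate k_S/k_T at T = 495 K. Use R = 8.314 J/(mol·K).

2.98

k_S/k_T = (A_S/A_T)·exp[−(E_S−E_T)/(RT)] = (A_S/A_T)·exp[(E_T−E_S)/(RT)].
(E_T−E_S)/(RT) = (133−93.2)×10³/(8.314×495) = 39800/4115 = 9.671.
k_S/k_T = (2.35×10^8/1.25×10^12)·exp(9.671) = 1.880×10^-4 × 15850 = 2.98.
Since E_S < E_T, lowering the temperature improves selectivity toward S.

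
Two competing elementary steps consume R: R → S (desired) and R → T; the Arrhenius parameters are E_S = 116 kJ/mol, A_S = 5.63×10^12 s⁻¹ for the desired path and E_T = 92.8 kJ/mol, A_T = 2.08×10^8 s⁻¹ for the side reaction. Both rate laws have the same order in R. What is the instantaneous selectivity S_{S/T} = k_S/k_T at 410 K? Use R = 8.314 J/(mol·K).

30.0

Since both paths have the same order in R, the concentration cancels and S_{S/T} = k_S/k_T = (A_S/A_T)·exp[(E_T−E_S)/(RT)].
(E_T−E_S)/(RT) = (92.8−116)×10³/(8.314×410) = -23200/3409 = -6.806.
k_S/k_T = (5.63×10^12/2.08×10^8)·exp(-6.806) = 27067 × 0.001107 = 30.0.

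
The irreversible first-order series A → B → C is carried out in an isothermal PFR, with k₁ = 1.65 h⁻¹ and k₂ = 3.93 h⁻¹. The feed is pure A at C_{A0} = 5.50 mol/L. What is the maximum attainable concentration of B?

At the optimum, C_{B,max}/C_{A0} = (k₁/k₂)^[k₂/(k₂−k₁)].
= (1.65/3.93)^(3.93/(3.93−1.65)) = (0.4198)^(1.724) = 0.2240.
C_{B,max} = 0.2240×5.50 = 1.23 mol/L.

1.23 mol/L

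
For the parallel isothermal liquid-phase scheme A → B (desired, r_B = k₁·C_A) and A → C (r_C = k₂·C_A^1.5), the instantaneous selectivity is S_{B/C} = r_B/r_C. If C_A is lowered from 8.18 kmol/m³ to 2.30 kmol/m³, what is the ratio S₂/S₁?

S_{B/C} = (k₁/k₂)·C_A^-0.5, so S₂/S₁ = (C_{A,2}/C_{A,1})^-0.5.
= (2.30/8.18)^(-0.5) = (0.2812)^(-0.5) = 1.89.

1.89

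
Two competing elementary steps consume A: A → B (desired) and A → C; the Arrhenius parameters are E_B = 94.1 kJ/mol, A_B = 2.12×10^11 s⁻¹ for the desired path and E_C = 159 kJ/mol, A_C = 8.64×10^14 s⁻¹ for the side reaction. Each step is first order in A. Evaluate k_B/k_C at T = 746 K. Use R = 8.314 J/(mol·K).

Since both paths have the same order in A, the concentration cancels and S_{B/C} = k_B/k_C = (A_B/A_C)·exp[(E_C−E_B)/(RT)].
(E_C−E_B)/(RT) = (159−94.1)×10³/(8.314×746) = 64900/6202 = 10.46.
k_B/k_C = (2.12×10^11/8.64×10^14)·exp(10.46) = 2.454×10^-4 × 35030 = 8.60.

8.60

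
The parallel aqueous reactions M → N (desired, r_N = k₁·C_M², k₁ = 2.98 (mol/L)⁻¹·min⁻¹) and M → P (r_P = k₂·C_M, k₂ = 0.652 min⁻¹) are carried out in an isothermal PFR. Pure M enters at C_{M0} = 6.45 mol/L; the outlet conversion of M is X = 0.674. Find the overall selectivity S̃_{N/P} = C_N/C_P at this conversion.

C_M = C_{M0}(1−X) = 2.103 mol/L.
Along a PFR/batch, dC_P/dC_M = −r_P/(r_N+r_P) = −k₂/(k₂+k₁·C_M).
Integrating from C_{M0} to C_M: C_P = (0.652/2.98)·ln[(0.652+2.98·6.45)/(0.652+2.98·2.10)] = 0.2188·ln(19.87/6.918) = 0.2309 mol/L.
Then C_N = (C_{M0}−C_M) − C_P = 4.347 − 0.2309 = 4.116 mol/L.
S̃_{N/P} = C_N/C_P = 4.116/0.2309 = 17.8.

17.8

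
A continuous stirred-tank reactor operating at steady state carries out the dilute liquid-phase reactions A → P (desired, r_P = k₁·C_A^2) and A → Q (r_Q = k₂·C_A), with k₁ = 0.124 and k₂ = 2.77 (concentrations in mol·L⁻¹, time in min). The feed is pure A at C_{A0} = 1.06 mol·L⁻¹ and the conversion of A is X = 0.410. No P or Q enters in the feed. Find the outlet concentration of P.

Exit C_A = C_{A0}(1−X) = 1.06×0.590 = 0.6254 mol·L⁻¹.
Rates in a CSTR are evaluated at the outlet concentration: r_P = 0.124×0.6254^2 = 0.04850, r_Q = 2.77×0.6254 = 1.732.
Fraction of consumed A going to P: r_P/(r_P+r_Q) = 0.02723.
C_P = 0.02723·C_{A0}·X = 0.02723×1.06×0.410 = 0.0118 mol·L⁻¹.

0.0118 mol·L⁻¹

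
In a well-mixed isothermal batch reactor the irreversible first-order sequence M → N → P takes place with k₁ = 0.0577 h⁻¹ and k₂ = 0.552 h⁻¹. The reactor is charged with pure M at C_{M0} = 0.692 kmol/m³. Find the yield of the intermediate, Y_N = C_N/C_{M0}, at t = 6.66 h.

0.0765

The intermediate concentration in a first-order A→B→C sequence is C_N = k₁C_{M0}(e^(−k₁t) − e^(−k₂t))/(k₂−k₁).
e^(−k₁t) = e^(−0.0577×6.66) = e^(−0.3843) = 0.6809; e^(−k₂t) = e^(−3.676) = 0.02532.
C_N = 0.0577×0.692/(0.552−0.0577) × (0.6809−0.02532) = 0.08078×0.6556 = 0.05296 kmol/m³.
Y_N = C_N/C_{M0} = 0.05296/0.692 = 0.0765.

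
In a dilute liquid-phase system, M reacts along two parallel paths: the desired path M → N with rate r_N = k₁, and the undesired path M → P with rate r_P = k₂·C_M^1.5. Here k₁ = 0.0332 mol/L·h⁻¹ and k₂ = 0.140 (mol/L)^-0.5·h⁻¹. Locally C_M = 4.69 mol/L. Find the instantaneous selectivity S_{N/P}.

S_{N/P} = r_N/r_P = (k₁)/(k₂·C_M^1.5) = (k₁/k₂)·C_M^-1.5.
= (0.0332) / (0.140×4.690^1.5) = 0.03320/1.422 = 0.0233.

0.0233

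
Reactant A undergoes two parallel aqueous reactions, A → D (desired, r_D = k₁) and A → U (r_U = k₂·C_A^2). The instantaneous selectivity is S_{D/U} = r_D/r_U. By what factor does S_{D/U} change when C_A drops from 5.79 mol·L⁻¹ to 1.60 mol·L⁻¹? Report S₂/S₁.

13.1

S_{D/U} = (k₁/k₂)·C_A^-2, so S₂/S₁ = (C_{A,2}/C_{A,1})^-2.
= (1.60/5.79)^(-2) = (0.2763)^(-2) = 13.1.
Selectivity toward D rises as C_A falls — low-concentration operation is favoured.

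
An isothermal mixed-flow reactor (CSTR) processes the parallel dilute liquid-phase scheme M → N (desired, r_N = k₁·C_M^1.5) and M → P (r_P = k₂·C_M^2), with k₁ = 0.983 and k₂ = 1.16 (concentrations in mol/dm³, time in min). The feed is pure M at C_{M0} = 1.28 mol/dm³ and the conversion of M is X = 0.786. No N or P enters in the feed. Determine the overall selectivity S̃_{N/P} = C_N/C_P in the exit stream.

1.62

Exit C_M = C_{M0}(1−X) = 1.28×0.214 = 0.2739 mol/dm³.
Rates in a CSTR are evaluated at the outlet concentration: r_N = 0.983×0.2739^1.5 = 0.1409, r_P = 1.16×0.2739^2 = 0.08704.
Overall selectivity = C_N/C_P = r_Nτ/(r_Pτ) = r_N/r_P = 1.62.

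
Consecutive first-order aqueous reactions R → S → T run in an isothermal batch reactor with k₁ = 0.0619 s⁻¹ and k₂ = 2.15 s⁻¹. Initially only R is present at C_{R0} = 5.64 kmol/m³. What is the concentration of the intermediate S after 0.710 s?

0.124 kmol/m³

Solving the coupled first-order balances gives C_S(t) = [k₁/(k₂−k₁)]·C_{R0}·(e^(−k₁t) − e^(−k₂t)).
e^(−k₁t) = e^(−0.0619×0.710) = e^(−0.04395) = 0.9570; e^(−k₂t) = e^(−1.526) = 0.2173.
C_S = 0.0619×5.64/(2.15−0.0619) × (0.9570−0.2173) = 0.1672×0.7397 = 0.1237 kmol/m³.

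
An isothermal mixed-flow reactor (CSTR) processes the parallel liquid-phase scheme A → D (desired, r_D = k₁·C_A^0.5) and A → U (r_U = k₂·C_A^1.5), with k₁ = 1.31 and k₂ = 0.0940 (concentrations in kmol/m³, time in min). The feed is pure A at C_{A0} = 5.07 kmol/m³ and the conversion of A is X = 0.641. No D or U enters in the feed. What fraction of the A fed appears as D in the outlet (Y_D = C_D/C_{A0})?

0.567

Exit C_A = C_{A0}(1−X) = 5.07×0.359 = 1.820 kmol/m³.
Rates in a CSTR are evaluated at the outlet concentration: r_D = 1.31×1.820^0.5 = 1.767, r_U = 0.0940×1.820^1.5 = 0.2308.
Fraction of consumed A going to D: r_D/(r_D+r_U) = 0.8845.
C_D = 0.8845·C_{A0}·X = 0.8845×5.07×0.641 = 2.87 kmol/m³; Y_D = C_D/C_{A0} = 0.567.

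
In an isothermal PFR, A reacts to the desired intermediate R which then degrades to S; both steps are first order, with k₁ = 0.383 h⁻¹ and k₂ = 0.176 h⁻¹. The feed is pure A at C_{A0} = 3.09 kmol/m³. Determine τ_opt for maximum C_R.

For first-order series the maximum of C_R occurs at τ_opt = ln(k₂/k₁)/(k₂−k₁).
= ln(0.176/0.383)/(0.176−0.383) = ln(0.4595)/-0.2070 = -0.7776/-0.2070 = 3.76 h.

3.76 h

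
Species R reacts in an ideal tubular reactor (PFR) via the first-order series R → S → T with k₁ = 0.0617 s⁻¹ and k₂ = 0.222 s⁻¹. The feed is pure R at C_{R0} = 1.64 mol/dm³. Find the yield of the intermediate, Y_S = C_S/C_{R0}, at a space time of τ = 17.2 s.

0.125

For first-order series with pure R initially, C_S(τ) = k₁C_{R0}/(k₂−k₁)·(e^(−k₁τ) − e^(−k₂τ)).
e^(−k₁τ) = e^(−0.0617×17.2) = e^(−1.061) = 0.3460; e^(−k₂τ) = e^(−3.818) = 0.02196.
C_S = 0.0617×1.64/(0.222−0.0617) × (0.3460−0.02196) = 0.6312×0.3241 = 0.2046 mol/dm³.
Y_S = C_S/C_{R0} = 0.2046/1.64 = 0.125.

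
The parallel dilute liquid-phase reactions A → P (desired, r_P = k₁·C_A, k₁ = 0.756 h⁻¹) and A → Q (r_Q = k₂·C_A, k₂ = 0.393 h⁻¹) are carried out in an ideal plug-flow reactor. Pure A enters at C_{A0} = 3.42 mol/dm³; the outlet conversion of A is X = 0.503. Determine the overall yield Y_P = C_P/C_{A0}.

0.331

C_A = C_{A0}(1−X) = 1.700 mol/dm³.
Both paths are first order in A, so the instantaneous fraction to P is constant: dC_P/d(−C_A) = k₁/(k₁+k₂) = 0.6580.
C_P = 0.6580·(C_{A0}−C_A) = 0.6580×1.720 = 1.13 mol/dm³.
Y_P = C_P/C_{A0} = 1.132/3.42 = 0.331.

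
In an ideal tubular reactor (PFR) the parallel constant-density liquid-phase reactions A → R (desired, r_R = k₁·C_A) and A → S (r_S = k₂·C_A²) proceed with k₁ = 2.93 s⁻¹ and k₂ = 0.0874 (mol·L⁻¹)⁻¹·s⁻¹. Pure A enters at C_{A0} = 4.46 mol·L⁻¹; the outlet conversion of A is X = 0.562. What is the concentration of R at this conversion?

2.29 mol·L⁻¹

C_A = C_{A0}(1−X) = 1.953 mol·L⁻¹.
Along a PFR/batch, dC_R/dC_A = −r_R/(r_R+r_S) = −k₁/(k₁+k₂·C_A).
Integrating from C_{A0} to C_A: C_R = (2.93/0.0874)·ln[(2.93+0.0874·4.46)/(2.93+0.0874·1.95)] = 33.52·ln(3.320/3.101) = 2.289 mol·L⁻¹.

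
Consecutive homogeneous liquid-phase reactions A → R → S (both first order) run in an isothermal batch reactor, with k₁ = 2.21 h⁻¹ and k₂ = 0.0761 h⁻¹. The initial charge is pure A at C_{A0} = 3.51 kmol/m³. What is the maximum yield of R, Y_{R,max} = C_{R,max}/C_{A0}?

For a first-order series the maximum intermediate yield is C_{R,max}/C_{A0} = (k₁/k₂)^[k₂/(k₂−k₁)].
= (2.21/0.0761)^(0.0761/(0.0761−2.21)) = (29.04)^(-0.03566) = 0.8868.

0.887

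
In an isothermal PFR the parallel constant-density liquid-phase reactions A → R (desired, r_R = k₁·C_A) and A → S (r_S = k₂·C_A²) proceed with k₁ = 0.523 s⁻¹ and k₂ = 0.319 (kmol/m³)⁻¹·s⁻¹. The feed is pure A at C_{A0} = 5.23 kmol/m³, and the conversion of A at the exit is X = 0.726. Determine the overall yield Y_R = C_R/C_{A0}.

C_A = C_{A0}(1−X) = 1.433 kmol/m³.
Along a PFR/batch, dC_R/dC_A = −r_R/(r_R+r_S) = −k₁/(k₁+k₂·C_A).
Integrating from C_{A0} to C_A: C_R = (0.523/0.319)·ln[(0.523+0.319·5.23)/(0.523+0.319·1.43)] = 1.639·ln(2.191/0.9801) = 1.319 kmol/m³.
Y_R = C_R/C_{A0} = 1.319/5.23 = 0.252.

0.252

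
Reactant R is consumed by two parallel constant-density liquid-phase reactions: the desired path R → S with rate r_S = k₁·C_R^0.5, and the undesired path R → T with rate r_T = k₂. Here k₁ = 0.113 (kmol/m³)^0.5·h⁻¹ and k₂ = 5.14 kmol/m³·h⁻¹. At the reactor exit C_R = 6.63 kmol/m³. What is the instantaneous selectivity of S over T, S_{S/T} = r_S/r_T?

0.0566

S_{S/T} = r_S/r_T = (k₁·C_R^0.5)/(k₂) = (k₁/k₂)·C_R^0.5.
= (0.113×6.630^0.5) / (5.14) = 0.2910/5.140 = 0.0566.
Since the desired path is higher order in R, keeping C_R high (PFR or concentrated feed) favours S.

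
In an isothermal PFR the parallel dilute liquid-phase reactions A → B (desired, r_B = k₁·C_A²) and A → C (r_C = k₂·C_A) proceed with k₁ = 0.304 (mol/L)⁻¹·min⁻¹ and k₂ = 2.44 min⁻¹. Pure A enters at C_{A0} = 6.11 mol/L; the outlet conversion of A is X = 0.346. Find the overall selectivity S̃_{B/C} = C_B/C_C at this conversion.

0.626

C_A = C_{A0}(1−X) = 3.996 mol/L.
Along a PFR/batch, dC_C/dC_A = −r_C/(r_B+r_C) = −k₂/(k₂+k₁·C_A).
Integrating from C_{A0} to C_A: C_C = (2.44/0.304)·ln[(2.44+0.304·6.11)/(2.44+0.304·4.00)] = 8.026·ln(4.297/3.655) = 1.300 mol/L.
Then C_B = (C_{A0}−C_A) − C_C = 2.114 − 1.300 = 0.8139 mol/L.
S̃_{B/C} = C_B/C_C = 0.8139/1.300 = 0.626.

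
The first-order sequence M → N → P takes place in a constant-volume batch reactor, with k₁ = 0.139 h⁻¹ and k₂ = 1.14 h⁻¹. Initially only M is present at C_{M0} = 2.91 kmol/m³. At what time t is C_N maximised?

2.10 h

Setting dC_N/dt = 0 gives t_opt = ln(k₂/k₁)/(k₂−k₁).
= ln(1.14/0.139)/(1.14−0.139) = ln(8.201)/1.001 = 2.104/1.001 = 2.10 h.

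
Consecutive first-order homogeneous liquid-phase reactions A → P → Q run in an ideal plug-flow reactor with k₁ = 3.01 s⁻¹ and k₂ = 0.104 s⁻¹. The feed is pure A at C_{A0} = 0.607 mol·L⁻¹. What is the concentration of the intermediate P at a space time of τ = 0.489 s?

For first-order series with pure A initially, C_P(τ) = k₁C_{A0}/(k₂−k₁)·(e^(−k₁τ) − e^(−k₂τ)).
e^(−k₁τ) = e^(−3.01×0.489) = e^(−1.472) = 0.2295; e^(−k₂τ) = e^(−0.05086) = 0.9504.
C_P = 3.01×0.607/(0.104−3.01) × (0.2295−0.9504) = (-0.6287)×(-0.7209) = 0.4533 mol·L⁻¹.

0.453 mol·L⁻¹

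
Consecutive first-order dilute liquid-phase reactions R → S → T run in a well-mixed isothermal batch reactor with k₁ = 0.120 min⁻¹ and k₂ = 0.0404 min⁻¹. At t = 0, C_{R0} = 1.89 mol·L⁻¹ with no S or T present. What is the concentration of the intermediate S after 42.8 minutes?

Solving the coupled first-order balances gives C_S(t) = [k₁/(k₂−k₁)]·C_{R0}·(e^(−k₁t) − e^(−k₂t)).
e^(−k₁t) = e^(−0.120×42.8) = e^(−5.136) = 0.005881; e^(−k₂t) = e^(−1.729) = 0.1774.
C_S = 0.120×1.89/(0.0404−0.120) × (0.005881−0.1774) = (-2.849)×(-0.1716) = 0.4888 mol·L⁻¹.

0.489 mol·L⁻¹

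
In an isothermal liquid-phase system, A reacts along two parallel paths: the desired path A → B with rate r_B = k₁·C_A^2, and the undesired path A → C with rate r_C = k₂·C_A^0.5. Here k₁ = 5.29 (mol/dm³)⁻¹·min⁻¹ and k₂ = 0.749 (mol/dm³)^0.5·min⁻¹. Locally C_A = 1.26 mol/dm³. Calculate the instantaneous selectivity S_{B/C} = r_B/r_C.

9.99

S_{B/C} = r_B/r_C = (k₁·C_A^2)/(k₂·C_A^0.5) = (k₁/k₂)·C_A^1.5.
= (5.29×1.260^2) / (0.749×1.260^0.5) = 8.398/0.8408 = 9.99.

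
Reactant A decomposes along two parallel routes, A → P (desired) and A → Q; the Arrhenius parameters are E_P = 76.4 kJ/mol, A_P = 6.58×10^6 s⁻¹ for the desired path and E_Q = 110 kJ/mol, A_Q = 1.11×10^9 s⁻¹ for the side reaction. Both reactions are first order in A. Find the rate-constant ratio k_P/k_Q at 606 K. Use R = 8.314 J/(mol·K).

With equal orders, S_{P/Q} = k_P/k_Q = (A_P/A_Q)·exp[(E_Q−E_P)/(RT)].
(E_Q−E_P)/(RT) = (110−76.4)×10³/(8.314×606) = 33600/5038 = 6.669.
k_P/k_Q = (6.58×10^6/1.11×10^9)·exp(6.669) = 0.005928 × 787.6 = 4.67.
Since E_P < E_Q, lowering the temperature improves selectivity toward P.

4.67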